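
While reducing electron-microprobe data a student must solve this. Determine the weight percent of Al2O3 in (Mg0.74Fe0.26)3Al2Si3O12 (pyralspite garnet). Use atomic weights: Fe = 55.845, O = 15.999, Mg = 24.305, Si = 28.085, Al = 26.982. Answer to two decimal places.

23.84 wt%

Formula mass = 427.723 g/mol.
2 Al → 1.0000 mol Al2O3 per formula unit; M(Al2O3) = 101.961, so Al2O3 mass = 101.961 g.
101.961/427.723 × 100 = 23.84 wt%.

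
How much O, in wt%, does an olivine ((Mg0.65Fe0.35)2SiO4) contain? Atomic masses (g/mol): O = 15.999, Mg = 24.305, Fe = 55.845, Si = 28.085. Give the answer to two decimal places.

39.32 wt%

Formula mass = 1.30·24.305 + 0.70·55.845 + 1·28.085 + 4·15.999 = 162.769 g/mol, of which 63.996 g is O.
So O makes up 63.996/162.769 = 0.3932 of the mass, i.e. 39.32%.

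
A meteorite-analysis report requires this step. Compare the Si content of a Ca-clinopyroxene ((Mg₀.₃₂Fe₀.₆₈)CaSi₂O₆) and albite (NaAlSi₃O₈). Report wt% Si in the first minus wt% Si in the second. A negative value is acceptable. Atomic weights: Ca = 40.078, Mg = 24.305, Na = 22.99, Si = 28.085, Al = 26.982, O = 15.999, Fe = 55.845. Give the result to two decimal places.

-8.53 percentage points

Si in (Mg₀.₃₂Fe₀.₆₈)CaSi₂O₆: molar mass 237.994 g/mol; 2×28.085 = 56.170 g → 23.60 wt%.
Si in NaAlSi₃O₈: molar mass 262.219 g/mol; 3×28.085 = 84.255 g → 32.13 wt%.
Difference = 23.60 − 32.13 = -8.53 percentage points.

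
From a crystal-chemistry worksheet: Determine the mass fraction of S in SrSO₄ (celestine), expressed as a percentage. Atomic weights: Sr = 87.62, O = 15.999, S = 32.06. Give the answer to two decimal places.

Molar mass of SrSO₄: 1*87.62 + 1*32.06 + 4*15.999 = 183.676 g/mol.
Mass of S per formula unit: 1 × 32.06 = 32.060 g.
Weight fraction S = 32.060 / 183.676 = 0.1745.

17.45 mass %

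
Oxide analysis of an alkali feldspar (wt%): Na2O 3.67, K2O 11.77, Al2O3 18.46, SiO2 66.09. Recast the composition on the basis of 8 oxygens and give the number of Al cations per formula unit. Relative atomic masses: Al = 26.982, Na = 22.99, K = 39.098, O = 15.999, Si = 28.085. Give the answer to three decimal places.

Na2O (M=61.979): mol = 0.05921; Na = 0.11842, O = 0.05921.
K2O (M=94.195): mol = 0.12495; K = 0.24990, O = 0.12495.
Al2O3 (M=101.961): mol = 0.18105; Al = 0.36210, O = 0.54315.
SiO2 (M=60.083): mol = 1.09998; Si = 1.09998, O = 2.19996.
ΣO = 2.92727; factor = 8/ΣO = 2.73292.
Al apfu = 0.36210 × 2.73292 = 0.990.

0.990 Al apfu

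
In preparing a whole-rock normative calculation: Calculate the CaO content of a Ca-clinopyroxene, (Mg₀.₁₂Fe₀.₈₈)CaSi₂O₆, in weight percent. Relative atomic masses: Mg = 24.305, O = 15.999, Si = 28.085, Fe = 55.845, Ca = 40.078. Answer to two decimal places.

22.95 wt%

Formula mass = 244.302 g/mol.
1 Ca → 1.0000 mol CaO per formula unit; M(CaO) = 56.077, so CaO mass = 56.077 g.
56.077/244.302 × 100 = 22.95 wt%.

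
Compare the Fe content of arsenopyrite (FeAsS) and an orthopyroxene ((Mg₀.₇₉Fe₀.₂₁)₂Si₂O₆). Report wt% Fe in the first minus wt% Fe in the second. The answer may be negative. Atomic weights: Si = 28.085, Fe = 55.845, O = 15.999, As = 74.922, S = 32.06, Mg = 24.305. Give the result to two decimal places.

23.34 percentage points

Fe in FeAsS: molar mass 162.827 g/mol; 1×55.845 = 55.845 g → 34.30 wt%.
Fe in (Mg₀.₇₉Fe₀.₂₁)₂Si₂O₆: molar mass 214.021 g/mol; 0.42×55.845 = 23.455 g → 10.96 wt%.
Difference = 34.30 − 10.96 = 23.34 percentage points.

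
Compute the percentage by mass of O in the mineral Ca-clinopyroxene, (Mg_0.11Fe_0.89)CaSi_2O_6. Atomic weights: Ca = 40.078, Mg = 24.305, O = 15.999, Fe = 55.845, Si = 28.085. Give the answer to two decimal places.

39.24 wt%

Formula mass = 0.11*24.305 + 0.89*55.845 + 1*40.078 + 2*28.085 + 6*15.999 = 244.618 g/mol, of which 95.994 g is O.
So O makes up 95.994/244.618 = 0.3924 of the mass, i.e. 39.24%.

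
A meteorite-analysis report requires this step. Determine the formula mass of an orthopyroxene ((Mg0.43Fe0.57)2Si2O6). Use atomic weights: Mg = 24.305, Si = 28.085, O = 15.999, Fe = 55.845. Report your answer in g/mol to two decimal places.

236.73 g/mol

The formula mass is the sum 0.86*24.305 + 1.14*55.845 + 2*28.085 + 6*15.999.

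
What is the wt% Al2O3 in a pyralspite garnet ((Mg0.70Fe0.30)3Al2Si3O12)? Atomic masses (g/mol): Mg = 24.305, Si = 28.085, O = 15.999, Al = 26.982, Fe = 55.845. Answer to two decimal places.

Formula mass = 431.508 g/mol.
2 Al → 1.0000 mol Al2O3 per formula unit; M(Al2O3) = 101.961, so Al2O3 mass = 101.961 g.
101.961/431.508 × 100 = 23.63 wt%.

23.63 wt%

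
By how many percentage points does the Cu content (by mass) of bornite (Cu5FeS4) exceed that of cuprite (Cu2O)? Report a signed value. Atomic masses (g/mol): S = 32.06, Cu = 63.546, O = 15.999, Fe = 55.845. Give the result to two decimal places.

Cu in Cu5FeS4: molar mass 501.815 g/mol; 5×63.546 = 317.730 g → 63.32 wt%.
Cu in Cu2O: molar mass 143.091 g/mol; 2×63.546 = 127.092 g → 88.82 wt%.
Difference = 63.32 − 88.82 = -25.50 percentage points.

-25.50 percentage points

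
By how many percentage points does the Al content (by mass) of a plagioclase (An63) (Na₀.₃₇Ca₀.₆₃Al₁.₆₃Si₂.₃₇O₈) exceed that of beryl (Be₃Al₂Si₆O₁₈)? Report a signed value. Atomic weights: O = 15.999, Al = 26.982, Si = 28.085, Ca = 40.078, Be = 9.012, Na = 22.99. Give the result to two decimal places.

M(Na₀.₃₇Ca₀.₆₃Al₁.₆₃Si₂.₃₇O₈) = 272.290 g/mol, so wt% Al = 43.981/272.290 × 100 = 16.15%.
M(Be₃Al₂Si₆O₁₈) = 537.492 g/mol, so wt% Al = 53.964/537.492 × 100 = 10.04%.
16.15 − 10.04 = 6.11 pp.

6.11 percentage points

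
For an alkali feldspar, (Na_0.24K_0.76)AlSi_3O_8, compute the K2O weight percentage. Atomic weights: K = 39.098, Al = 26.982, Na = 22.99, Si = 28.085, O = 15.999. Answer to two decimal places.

13.04 wt%

Molar mass of (Na_0.24K_0.76)AlSi_3O_8 = 0.24*22.99 + 0.76*39.098 + 1*26.982 + 3*28.085 + 8*15.999 = 274.461 g/mol.
Each formula unit contains 0.76 K, equivalent to 0.76/2 = 0.3800 mol K2O.
M(K2O) = 2×39.098 + 1×15.999 = 94.195 g/mol.
Mass of K2O per formula unit = 0.3800 × 94.195 = 35.794 g.
K2O wt% = 35.794 / 274.461 × 100 = 13.04%.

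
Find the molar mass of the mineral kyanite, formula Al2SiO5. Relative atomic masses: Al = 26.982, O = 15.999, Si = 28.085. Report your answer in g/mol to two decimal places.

M = 2×26.982 + 1×28.085 + 5×15.999

162.04 g/mol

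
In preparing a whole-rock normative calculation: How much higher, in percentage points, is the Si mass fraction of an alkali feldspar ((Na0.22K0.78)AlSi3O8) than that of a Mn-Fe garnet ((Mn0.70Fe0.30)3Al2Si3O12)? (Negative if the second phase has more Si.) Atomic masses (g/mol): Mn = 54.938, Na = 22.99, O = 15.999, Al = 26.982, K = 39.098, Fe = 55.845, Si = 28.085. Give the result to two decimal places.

13.67 percentage points

First mineral: 84.255 g Si in 274.783 g formula = 30.66 wt% Si.
Second mineral: 84.255 g Si in 495.837 g formula = 16.99 wt% Si.
30.66% − 16.99% gives a difference of 13.67 percentage points.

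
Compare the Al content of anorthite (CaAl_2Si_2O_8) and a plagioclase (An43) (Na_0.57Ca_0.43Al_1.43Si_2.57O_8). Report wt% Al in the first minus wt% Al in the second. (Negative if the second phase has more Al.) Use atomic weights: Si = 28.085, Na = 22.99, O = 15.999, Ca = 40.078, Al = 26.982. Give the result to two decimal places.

Al in CaAl_2Si_2O_8: molar mass 278.204 g/mol; 2×26.982 = 53.964 g → 19.40 wt%.
Al in Na_0.57Ca_0.43Al_1.43Si_2.57O_8: molar mass 269.093 g/mol; 1.43×26.982 = 38.584 g → 14.34 wt%.
Difference = 19.40 − 14.34 = 5.06 percentage points.

5.06 percentage points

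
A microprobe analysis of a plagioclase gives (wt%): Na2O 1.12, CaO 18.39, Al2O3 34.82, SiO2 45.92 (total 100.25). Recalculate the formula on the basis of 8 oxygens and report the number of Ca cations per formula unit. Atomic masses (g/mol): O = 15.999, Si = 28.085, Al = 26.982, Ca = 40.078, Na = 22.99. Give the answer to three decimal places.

0.905 Ca apfu

Na2O: 1.12/61.979 = 0.01807 mol → 0.03614 mol Na, 0.01807 mol O.
CaO: 18.39/56.077 = 0.32794 mol → 0.32794 mol Ca, 0.32794 mol O.
Al2O3: 34.82/101.961 = 0.34150 mol → 0.68300 mol Al, 1.02450 mol O.
SiO2: 45.92/60.083 = 0.76428 mol → 0.76428 mol Si, 1.52856 mol O.
Total oxygen = 2.89907 mol. Normalization factor = 8/2.89907 = 2.75951.
Ca per 8 O = 0.32794 × 2.75951 = 0.905.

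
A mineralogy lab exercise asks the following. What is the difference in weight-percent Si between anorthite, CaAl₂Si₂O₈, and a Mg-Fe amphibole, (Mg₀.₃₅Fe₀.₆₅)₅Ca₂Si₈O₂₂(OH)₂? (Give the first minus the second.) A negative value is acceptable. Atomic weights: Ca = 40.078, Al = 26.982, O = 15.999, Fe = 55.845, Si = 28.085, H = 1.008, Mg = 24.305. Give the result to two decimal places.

Si in CaAl₂Si₂O₈: molar mass 278.204 g/mol; 2×28.085 = 56.170 g → 20.19 wt%.
Si in (Mg₀.₃₅Fe₀.₆₅)₅Ca₂Si₈O₂₂(OH)₂: molar mass 914.858 g/mol; 8×28.085 = 224.680 g → 24.56 wt%.
Difference = 20.19 − 24.56 = -4.37 percentage points.

-4.37 percentage points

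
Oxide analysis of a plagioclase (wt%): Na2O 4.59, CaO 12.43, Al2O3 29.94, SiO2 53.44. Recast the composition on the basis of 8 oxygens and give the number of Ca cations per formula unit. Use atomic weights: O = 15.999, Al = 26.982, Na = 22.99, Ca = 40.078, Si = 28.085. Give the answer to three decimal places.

0.600 Ca apfu

Na2O: 4.59/61.979 = 0.07406 mol → 0.14812 mol Na, 0.07406 mol O.
CaO: 12.43/56.077 = 0.22166 mol → 0.22166 mol Ca, 0.22166 mol O.
Al2O3: 29.94/101.961 = 0.29364 mol → 0.58728 mol Al, 0.88092 mol O.
SiO2: 53.44/60.083 = 0.88944 mol → 0.88944 mol Si, 1.77888 mol O.
Total oxygen = 2.95552 mol. Normalization factor = 8/2.95552 = 2.70680.
Ca per 8 O = 0.22166 × 2.70680 = 0.600.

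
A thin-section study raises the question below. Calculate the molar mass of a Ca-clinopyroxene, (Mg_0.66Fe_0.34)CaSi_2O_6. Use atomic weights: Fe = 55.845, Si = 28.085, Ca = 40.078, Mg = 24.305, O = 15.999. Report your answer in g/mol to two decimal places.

227.27 g/mol

M = 0.66(24.305) + 0.34(55.845) + 1(40.078) + 2(28.085) + 6(15.999)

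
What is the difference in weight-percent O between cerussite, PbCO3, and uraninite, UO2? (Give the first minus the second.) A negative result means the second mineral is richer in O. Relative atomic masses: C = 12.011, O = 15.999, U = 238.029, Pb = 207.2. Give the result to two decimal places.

O in PbCO3: molar mass 267.208 g/mol; 3×15.999 = 47.997 g → 17.96 wt%.
O in UO2: molar mass 270.027 g/mol; 2×15.999 = 31.998 g → 11.85 wt%.
Difference = 17.96 − 11.85 = 6.11 percentage points.

6.11 percentage points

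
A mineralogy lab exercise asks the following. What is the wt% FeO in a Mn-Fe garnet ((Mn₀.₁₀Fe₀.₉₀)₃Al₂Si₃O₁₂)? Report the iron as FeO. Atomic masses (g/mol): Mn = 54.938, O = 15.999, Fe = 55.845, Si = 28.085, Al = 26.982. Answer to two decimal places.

38.99 wt%

M((Mn₀.₁₀Fe₀.₉₀)₃Al₂Si₃O₁₂) = 497.470 g/mol; M(FeO) = 71.844 g/mol.
Moles FeO per formula unit = 2.70 Fe ÷ 1 = 2.7000.
FeO fraction = (2.7000 × 71.844) / 497.470 = 193.979/497.470 = 0.3899.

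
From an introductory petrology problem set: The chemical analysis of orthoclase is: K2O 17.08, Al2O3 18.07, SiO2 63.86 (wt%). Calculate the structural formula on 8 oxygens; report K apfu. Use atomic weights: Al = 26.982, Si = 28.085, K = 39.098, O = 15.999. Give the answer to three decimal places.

K2O: 17.08/94.195 = 0.18133 mol → 0.36266 mol K, 0.18133 mol O.
Al2O3: 18.07/101.961 = 0.17722 mol → 0.35444 mol Al, 0.53166 mol O.
SiO2: 63.86/60.083 = 1.06286 mol → 1.06286 mol Si, 2.12572 mol O.
Total oxygen = 2.83871 mol. Normalization factor = 8/2.83871 = 2.81818.
K per 8 O = 0.36266 × 2.81818 = 1.022.

1.022 K apfu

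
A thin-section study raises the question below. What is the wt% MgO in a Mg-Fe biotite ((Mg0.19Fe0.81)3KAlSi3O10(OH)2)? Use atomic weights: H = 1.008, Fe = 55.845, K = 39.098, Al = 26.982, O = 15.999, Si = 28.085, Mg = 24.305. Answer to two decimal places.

4.65 wt%

Molar mass of (Mg0.19Fe0.81)3KAlSi3O10(OH)2 = 0.57·24.305 + 2.43·55.845 + 1·39.098 + 1·26.982 + 3·28.085 + 12·15.999 + 2·1.008 = 493.896 g/mol.
Each formula unit contains 0.57 Mg, equivalent to 0.57/1 = 0.5700 mol MgO.
M(MgO) = 1×24.305 + 1×15.999 = 40.304 g/mol.
Mass of MgO per formula unit = 0.5700 × 40.304 = 22.973 g.
MgO wt% = 22.973 / 493.896 × 100 = 4.65%.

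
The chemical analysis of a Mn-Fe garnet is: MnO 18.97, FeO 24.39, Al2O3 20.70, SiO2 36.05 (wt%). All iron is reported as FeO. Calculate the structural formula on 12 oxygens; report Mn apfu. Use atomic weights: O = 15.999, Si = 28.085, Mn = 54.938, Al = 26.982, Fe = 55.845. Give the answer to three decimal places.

MnO (M=70.937): mol = 0.26742; Mn = 0.26742, O = 0.26742.
FeO (M=71.844): mol = 0.33949; Fe = 0.33949, O = 0.33949.
Al2O3 (M=101.961): mol = 0.20302; Al = 0.40604, O = 0.60906.
SiO2 (M=60.083): mol = 0.60000; Si = 0.60000, O = 1.20000.
ΣO = 2.41597; factor = 12/ΣO = 4.96695.
Mn apfu = 0.26742 × 4.96695 = 1.328.

1.328 Mn apfu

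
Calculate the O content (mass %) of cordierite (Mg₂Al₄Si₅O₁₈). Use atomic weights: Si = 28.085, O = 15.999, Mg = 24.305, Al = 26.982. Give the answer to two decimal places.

Formula mass = 2*24.305 + 4*26.982 + 5*28.085 + 18*15.999 = 584.945 g/mol, of which 287.982 g is O.
So O makes up 287.982/584.945 = 0.4923 of the mass, i.e. 49.23%.

49.23 mass %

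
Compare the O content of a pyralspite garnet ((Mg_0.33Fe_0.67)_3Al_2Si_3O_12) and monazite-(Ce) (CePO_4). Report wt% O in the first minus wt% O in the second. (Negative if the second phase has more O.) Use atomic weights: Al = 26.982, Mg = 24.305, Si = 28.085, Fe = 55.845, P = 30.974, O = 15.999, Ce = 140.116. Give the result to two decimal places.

13.93 percentage points

First mineral: 191.988 g O in 466.517 g formula = 41.15 wt% O.
Second mineral: 63.996 g O in 235.086 g formula = 27.22 wt% O.
41.15% − 27.22% gives a difference of 13.93 percentage points.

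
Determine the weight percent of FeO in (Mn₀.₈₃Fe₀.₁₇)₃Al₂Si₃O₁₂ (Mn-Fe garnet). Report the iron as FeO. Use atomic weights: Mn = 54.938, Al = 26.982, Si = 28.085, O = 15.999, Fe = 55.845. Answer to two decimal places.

7.39 wt%

Formula mass = 495.484 g/mol.
0.51 Fe → 0.5100 mol FeO per formula unit; M(FeO) = 71.844, so FeO mass = 36.640 g.
36.640/495.484 × 100 = 7.39 wt%.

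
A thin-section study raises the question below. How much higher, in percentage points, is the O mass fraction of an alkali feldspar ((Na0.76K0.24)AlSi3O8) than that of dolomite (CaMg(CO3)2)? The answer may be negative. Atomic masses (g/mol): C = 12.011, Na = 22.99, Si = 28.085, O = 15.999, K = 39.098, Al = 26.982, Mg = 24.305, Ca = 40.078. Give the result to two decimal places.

-3.96 percentage points

M((Na0.76K0.24)AlSi3O8) = 266.085 g/mol, so wt% O = 127.992/266.085 × 100 = 48.10%.
M(CaMg(CO3)2) = 184.399 g/mol, so wt% O = 95.994/184.399 × 100 = 52.06%.
48.10 − 52.06 = -3.96 pp.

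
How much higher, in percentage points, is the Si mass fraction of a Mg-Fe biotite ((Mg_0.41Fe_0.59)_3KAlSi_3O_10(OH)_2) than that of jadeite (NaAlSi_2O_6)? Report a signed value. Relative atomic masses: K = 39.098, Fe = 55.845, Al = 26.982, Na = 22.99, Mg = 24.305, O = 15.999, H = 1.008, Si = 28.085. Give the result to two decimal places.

-9.98 percentage points

First mineral: 84.255 g Si in 473.080 g formula = 17.81 wt% Si.
Second mineral: 56.170 g Si in 202.136 g formula = 27.79 wt% Si.
17.81% − 27.79% gives a difference of -9.98 percentage points.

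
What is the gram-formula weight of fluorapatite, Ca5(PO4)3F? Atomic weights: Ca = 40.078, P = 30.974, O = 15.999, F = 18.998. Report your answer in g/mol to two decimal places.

504.30 g/mol

Ca: 5 × 40.078 = 200.3900
P: 3 × 30.974 = 92.9220
O: 12 × 15.999 = 191.9880
F: 1 × 18.998 = 18.9980
Summing the contributions gives the formula mass.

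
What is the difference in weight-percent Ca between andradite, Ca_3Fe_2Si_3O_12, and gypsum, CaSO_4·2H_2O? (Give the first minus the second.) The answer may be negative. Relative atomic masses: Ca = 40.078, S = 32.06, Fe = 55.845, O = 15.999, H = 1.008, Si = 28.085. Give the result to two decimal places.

0.38 percentage points

Ca in Ca_3Fe_2Si_3O_12: molar mass 508.167 g/mol; 3×40.078 = 120.234 g → 23.66 wt%.
Ca in CaSO_4·2H_2O: molar mass 172.164 g/mol; 1×40.078 = 40.078 g → 23.28 wt%.
Difference = 23.66 − 23.28 = 0.38 percentage points.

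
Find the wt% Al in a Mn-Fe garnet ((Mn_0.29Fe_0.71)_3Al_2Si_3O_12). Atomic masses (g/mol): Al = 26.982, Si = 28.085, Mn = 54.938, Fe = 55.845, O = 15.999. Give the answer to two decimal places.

Molar mass of (Mn_0.29Fe_0.71)_3Al_2Si_3O_12: 0.87*54.938 + 2.13*55.845 + 2*26.982 + 3*28.085 + 12*15.999 = 496.953 g/mol.
Mass of Al per formula unit: 2 × 26.982 = 53.964 g.
Weight fraction Al = 53.964 / 496.953 = 0.1086.

10.86 weight percent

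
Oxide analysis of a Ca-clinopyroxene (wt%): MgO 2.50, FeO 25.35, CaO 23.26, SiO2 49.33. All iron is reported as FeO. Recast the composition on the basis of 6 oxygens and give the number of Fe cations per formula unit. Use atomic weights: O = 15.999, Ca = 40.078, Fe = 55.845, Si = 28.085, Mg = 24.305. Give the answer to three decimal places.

0.857 Fe apfu

MgO (M=40.304): mol = 0.06203; Mg = 0.06203, O = 0.06203.
FeO (M=71.844): mol = 0.35285; Fe = 0.35285, O = 0.35285.
CaO (M=56.077): mol = 0.41479; Ca = 0.41479, O = 0.41479.
SiO2 (M=60.083): mol = 0.82103; Si = 0.82103, O = 1.64206.
ΣO = 2.47173; factor = 6/ΣO = 2.42745.
Fe apfu = 0.35285 × 2.42745 = 0.857.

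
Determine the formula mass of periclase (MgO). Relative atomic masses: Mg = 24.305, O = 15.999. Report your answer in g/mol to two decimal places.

40.30 g/mol

M = 1·24.305 + 1·15.999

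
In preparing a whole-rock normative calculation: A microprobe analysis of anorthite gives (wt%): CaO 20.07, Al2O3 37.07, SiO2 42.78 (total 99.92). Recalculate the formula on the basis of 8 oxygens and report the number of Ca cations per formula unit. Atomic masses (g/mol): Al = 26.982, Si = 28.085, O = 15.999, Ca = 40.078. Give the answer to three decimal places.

0.997 Ca apfu

CaO (M=56.077): mol = 0.35790; Ca = 0.35790, O = 0.35790.
Al2O3 (M=101.961): mol = 0.36357; Al = 0.72714, O = 1.09071.
SiO2 (M=60.083): mol = 0.71202; Si = 0.71202, O = 1.42404.
ΣO = 2.87265; factor = 8/ΣO = 2.78489.
Ca apfu = 0.35790 × 2.78489 = 0.997.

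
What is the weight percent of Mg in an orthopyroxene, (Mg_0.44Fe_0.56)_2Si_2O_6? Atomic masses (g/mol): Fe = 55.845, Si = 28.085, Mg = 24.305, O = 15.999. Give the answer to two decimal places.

Formula mass = 0.88·24.305 + 1.12·55.845 + 2·28.085 + 6·15.999 = 236.099 g/mol, of which 21.388 g is Mg.
So Mg makes up 21.388/236.099 = 0.0906 of the mass, i.e. 9.06%.

9.06 weight percent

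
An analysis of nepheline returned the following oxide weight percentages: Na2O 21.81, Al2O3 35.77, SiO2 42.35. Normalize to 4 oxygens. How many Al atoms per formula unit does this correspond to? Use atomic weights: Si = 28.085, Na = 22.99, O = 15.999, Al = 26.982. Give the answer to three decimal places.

Na2O (M=61.979): mol = 0.35189; Na = 0.70378, O = 0.35189.
Al2O3 (M=101.961): mol = 0.35082; Al = 0.70164, O = 1.05246.
SiO2 (M=60.083): mol = 0.70486; Si = 0.70486, O = 1.40972.
ΣO = 2.81407; factor = 4/ΣO = 1.42143.
Al apfu = 0.70164 × 1.42143 = 0.997.

0.997 Al apfu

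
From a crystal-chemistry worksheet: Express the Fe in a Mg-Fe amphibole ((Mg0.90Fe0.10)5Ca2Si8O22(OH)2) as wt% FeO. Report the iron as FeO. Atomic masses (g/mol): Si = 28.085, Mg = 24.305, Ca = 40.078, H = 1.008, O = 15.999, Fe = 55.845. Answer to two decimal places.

4.34 wt%

M((Mg0.90Fe0.10)5Ca2Si8O22(OH)2) = 828.123 g/mol; M(FeO) = 71.844 g/mol.
Moles FeO per formula unit = 0.50 Fe ÷ 1 = 0.5000.
FeO fraction = (0.5000 × 71.844) / 828.123 = 35.922/828.123 = 0.0434.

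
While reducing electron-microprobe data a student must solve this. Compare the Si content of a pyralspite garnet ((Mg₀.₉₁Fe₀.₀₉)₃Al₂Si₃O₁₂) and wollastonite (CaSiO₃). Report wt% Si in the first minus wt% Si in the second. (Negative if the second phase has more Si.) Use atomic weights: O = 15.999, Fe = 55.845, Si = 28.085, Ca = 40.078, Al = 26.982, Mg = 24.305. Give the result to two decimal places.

Si in (Mg₀.₉₁Fe₀.₀₉)₃Al₂Si₃O₁₂: molar mass 411.638 g/mol; 3×28.085 = 84.255 g → 20.47 wt%.
Si in CaSiO₃: molar mass 116.160 g/mol; 1×28.085 = 28.085 g → 24.18 wt%.
Difference = 20.47 − 24.18 = -3.71 percentage points.

-3.71 percentage points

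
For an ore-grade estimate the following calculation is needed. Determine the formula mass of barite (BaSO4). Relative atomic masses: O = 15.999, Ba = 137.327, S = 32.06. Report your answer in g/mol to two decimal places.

233.38 g/mol

Ba: 1 × 137.327 = 137.3270
S: 1 × 32.06 = 32.0600
O: 4 × 15.999 = 63.9960
Summing the contributions gives the formula mass.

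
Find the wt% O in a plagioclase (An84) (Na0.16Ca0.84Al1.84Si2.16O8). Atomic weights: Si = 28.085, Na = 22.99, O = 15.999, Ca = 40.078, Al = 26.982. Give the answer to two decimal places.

Formula mass = 0.16*22.99 + 0.84*40.078 + 1.84*26.982 + 2.16*28.085 + 8*15.999 = 275.646 g/mol, of which 127.992 g is O.
So O makes up 127.992/275.646 = 0.4643 of the mass, i.e. 46.43%.

46.43 weight percent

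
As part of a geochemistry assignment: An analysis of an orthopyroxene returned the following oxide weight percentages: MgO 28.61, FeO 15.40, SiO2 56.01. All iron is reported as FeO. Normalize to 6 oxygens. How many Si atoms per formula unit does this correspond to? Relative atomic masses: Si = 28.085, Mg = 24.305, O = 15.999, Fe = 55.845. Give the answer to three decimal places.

2.006 Si apfu

MgO: 28.61/40.304 = 0.70986 mol → 0.70986 mol Mg, 0.70986 mol O.
FeO: 15.40/71.844 = 0.21435 mol → 0.21435 mol Fe, 0.21435 mol O.
SiO2: 56.01/60.083 = 0.93221 mol → 0.93221 mol Si, 1.86442 mol O.
Total oxygen = 2.78863 mol. Normalization factor = 6/2.78863 = 2.15159.
Si per 6 O = 0.93221 × 2.15159 = 2.006.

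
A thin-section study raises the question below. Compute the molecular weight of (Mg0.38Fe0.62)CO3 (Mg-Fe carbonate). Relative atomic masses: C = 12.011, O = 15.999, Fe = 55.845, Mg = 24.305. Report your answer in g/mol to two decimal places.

103.87 g/mol

Mg: 0.38 × 24.305 = 9.2359
Fe: 0.62 × 55.845 = 34.6239
C: 1 × 12.011 = 12.0110
O: 3 × 15.999 = 47.9970
Summing the contributions gives the formula mass.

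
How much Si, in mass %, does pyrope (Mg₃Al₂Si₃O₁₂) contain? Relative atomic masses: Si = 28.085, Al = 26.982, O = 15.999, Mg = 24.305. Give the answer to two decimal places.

Molar mass of Mg₃Al₂Si₃O₁₂: 3×24.305 + 2×26.982 + 3×28.085 + 12×15.999 = 403.122 g/mol.
Mass of Si per formula unit: 3 × 28.085 = 84.255 g.
Weight fraction Si = 84.255 / 403.122 = 0.2090.

20.90 mass %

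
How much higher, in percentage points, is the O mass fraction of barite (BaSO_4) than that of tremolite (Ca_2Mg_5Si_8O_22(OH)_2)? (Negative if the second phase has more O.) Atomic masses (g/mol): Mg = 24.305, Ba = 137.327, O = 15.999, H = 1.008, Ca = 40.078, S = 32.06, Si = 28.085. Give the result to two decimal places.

-19.85 percentage points

First mineral: 63.996 g O in 233.383 g formula = 27.42 wt% O.
Second mineral: 383.976 g O in 812.353 g formula = 47.27 wt% O.
27.42% − 47.27% gives a difference of -19.85 percentage points.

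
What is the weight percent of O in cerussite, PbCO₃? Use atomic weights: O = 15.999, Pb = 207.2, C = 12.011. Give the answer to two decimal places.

M(PbCO₃) = 267.208 g/mol.
O contributes 3 × 15.999 = 47.997 g per mole.
47.997/267.208 = 0.1796 → 17.96%.

17.96 weight percent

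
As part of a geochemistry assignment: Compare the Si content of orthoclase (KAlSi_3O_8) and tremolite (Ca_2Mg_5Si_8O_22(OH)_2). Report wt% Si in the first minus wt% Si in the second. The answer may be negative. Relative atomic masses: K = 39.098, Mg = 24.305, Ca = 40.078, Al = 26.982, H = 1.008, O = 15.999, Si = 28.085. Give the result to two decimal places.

2.61 percentage points

First mineral: 84.255 g Si in 278.327 g formula = 30.27 wt% Si.
Second mineral: 224.680 g Si in 812.353 g formula = 27.66 wt% Si.
30.27% − 27.66% gives a difference of 2.61 percentage points.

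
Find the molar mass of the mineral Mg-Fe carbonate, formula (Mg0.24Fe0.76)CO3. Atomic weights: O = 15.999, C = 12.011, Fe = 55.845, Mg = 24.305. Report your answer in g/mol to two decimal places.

The formula mass is the sum 0.24·24.305 + 0.76·55.845 + 1·12.011 + 3·15.999.

108.28 g/mol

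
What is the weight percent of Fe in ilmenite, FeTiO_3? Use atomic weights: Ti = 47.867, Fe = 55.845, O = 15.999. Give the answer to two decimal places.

M(FeTiO_3) = 151.709 g/mol.
Fe contributes 1 × 55.845 = 55.845 g per mole.
55.845/151.709 = 0.3681 → 36.81%.

36.81 weight percent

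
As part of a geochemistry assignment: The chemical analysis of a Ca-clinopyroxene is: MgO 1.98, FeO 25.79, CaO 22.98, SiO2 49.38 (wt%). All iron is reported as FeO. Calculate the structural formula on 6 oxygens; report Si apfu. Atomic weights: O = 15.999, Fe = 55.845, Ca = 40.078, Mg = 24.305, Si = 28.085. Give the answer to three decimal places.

2.003 Si apfu

MgO: 1.98/40.304 = 0.04913 mol → 0.04913 mol Mg, 0.04913 mol O.
FeO: 25.79/71.844 = 0.35897 mol → 0.35897 mol Fe, 0.35897 mol O.
CaO: 22.98/56.077 = 0.40979 mol → 0.40979 mol Ca, 0.40979 mol O.
SiO2: 49.38/60.083 = 0.82186 mol → 0.82186 mol Si, 1.64372 mol O.
Total oxygen = 2.46161 mol. Normalization factor = 6/2.46161 = 2.43743.
Si per 6 O = 0.82186 × 2.43743 = 2.003.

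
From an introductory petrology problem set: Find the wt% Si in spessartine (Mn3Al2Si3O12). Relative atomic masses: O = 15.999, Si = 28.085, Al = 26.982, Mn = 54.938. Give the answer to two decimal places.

17.02 wt%

Molar mass of Mn3Al2Si3O12: 3*54.938 + 2*26.982 + 3*28.085 + 12*15.999 = 495.021 g/mol.
Mass of Si per formula unit: 3 × 28.085 = 84.255 g.
Weight fraction Si = 84.255 / 495.021 = 0.1702.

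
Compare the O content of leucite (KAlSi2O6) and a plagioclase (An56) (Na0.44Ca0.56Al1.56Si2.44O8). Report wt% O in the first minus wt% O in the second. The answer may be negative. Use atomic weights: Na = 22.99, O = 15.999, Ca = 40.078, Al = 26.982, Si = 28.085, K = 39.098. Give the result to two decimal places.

-3.22 percentage points

M(KAlSi2O6) = 218.244 g/mol, so wt% O = 95.994/218.244 × 100 = 43.98%.
M(Na0.44Ca0.56Al1.56Si2.44O8) = 271.171 g/mol, so wt% O = 127.992/271.171 × 100 = 47.20%.
43.98 − 47.20 = -3.22 pp.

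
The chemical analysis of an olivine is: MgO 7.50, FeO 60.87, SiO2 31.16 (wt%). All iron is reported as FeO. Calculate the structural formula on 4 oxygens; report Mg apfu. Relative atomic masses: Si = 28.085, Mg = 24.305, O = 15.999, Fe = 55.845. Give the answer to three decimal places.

0.359 Mg apfu

MgO: 7.50/40.304 = 0.18609 mol → 0.18609 mol Mg, 0.18609 mol O.
FeO: 60.87/71.844 = 0.84725 mol → 0.84725 mol Fe, 0.84725 mol O.
SiO2: 31.16/60.083 = 0.51862 mol → 0.51862 mol Si, 1.03724 mol O.
Total oxygen = 2.07058 mol. Normalization factor = 4/2.07058 = 1.93183.
Mg per 4 O = 0.18609 × 1.93183 = 0.359.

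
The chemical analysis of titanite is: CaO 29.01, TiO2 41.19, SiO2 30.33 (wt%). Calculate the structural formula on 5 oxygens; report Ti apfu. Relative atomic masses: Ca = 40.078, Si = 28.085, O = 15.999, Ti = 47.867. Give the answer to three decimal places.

1.008 Ti apfu

CaO (M=56.077): mol = 0.51732; Ca = 0.51732, O = 0.51732.
TiO2 (M=79.865): mol = 0.51575; Ti = 0.51575, O = 1.03150.
SiO2 (M=60.083): mol = 0.50480; Si = 0.50480, O = 1.00960.
ΣO = 2.55842; factor = 5/ΣO = 1.95433.
Ti apfu = 0.51575 × 1.95433 = 1.008.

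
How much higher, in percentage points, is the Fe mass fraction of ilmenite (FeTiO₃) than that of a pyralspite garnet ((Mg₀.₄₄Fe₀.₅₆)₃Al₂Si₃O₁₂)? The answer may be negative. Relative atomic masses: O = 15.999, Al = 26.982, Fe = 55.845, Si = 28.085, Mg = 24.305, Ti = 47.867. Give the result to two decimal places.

First mineral: 55.845 g Fe in 151.709 g formula = 36.81 wt% Fe.
Second mineral: 93.820 g Fe in 456.109 g formula = 20.57 wt% Fe.
36.81% − 20.57% gives a difference of 16.24 percentage points.

16.24 percentage points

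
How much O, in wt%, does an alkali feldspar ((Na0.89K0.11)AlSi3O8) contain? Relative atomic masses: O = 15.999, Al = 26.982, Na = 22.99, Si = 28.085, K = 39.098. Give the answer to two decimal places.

48.48 wt%

Molar mass of (Na0.89K0.11)AlSi3O8: 0.89×22.99 + 0.11×39.098 + 1×26.982 + 3×28.085 + 8×15.999 = 263.991 g/mol.
Mass of O per formula unit: 8 × 15.999 = 127.992 g.
Weight fraction O = 127.992 / 263.991 = 0.4848.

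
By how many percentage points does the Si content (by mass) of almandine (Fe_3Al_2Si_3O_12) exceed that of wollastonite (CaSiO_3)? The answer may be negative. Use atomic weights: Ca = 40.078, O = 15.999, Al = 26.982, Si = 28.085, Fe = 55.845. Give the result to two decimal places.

-7.25 percentage points

Si in Fe_3Al_2Si_3O_12: molar mass 497.742 g/mol; 3×28.085 = 84.255 g → 16.93 wt%.
Si in CaSiO_3: molar mass 116.160 g/mol; 1×28.085 = 28.085 g → 24.18 wt%.
Difference = 16.93 − 24.18 = -7.25 percentage points.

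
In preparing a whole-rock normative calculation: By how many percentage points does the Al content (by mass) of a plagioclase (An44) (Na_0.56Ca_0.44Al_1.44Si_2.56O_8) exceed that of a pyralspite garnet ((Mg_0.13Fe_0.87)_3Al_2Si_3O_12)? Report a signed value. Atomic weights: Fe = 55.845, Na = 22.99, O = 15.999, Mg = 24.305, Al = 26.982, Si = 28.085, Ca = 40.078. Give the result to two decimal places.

3.31 percentage points

First mineral: 38.854 g Al in 269.252 g formula = 14.43 wt% Al.
Second mineral: 53.964 g Al in 485.441 g formula = 11.12 wt% Al.
14.43% − 11.12% gives a difference of 3.31 percentage points.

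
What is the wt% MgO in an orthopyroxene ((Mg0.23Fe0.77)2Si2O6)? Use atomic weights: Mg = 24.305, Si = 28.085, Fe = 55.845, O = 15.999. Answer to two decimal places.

7.44 wt%

Molar mass of (Mg0.23Fe0.77)2Si2O6 = 0.46×24.305 + 1.54×55.845 + 2×28.085 + 6×15.999 = 249.346 g/mol.
Each formula unit contains 0.46 Mg, equivalent to 0.46/1 = 0.4600 mol MgO.
M(MgO) = 1×24.305 + 1×15.999 = 40.304 g/mol.
Mass of MgO per formula unit = 0.4600 × 40.304 = 18.540 g.
MgO wt% = 18.540 / 249.346 × 100 = 7.44%.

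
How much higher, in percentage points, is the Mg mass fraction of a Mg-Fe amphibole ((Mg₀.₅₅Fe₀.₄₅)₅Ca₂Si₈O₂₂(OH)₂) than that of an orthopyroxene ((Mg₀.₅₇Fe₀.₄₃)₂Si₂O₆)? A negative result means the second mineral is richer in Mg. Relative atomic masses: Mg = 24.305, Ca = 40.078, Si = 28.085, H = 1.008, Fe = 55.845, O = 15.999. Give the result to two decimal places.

M((Mg₀.₅₅Fe₀.₄₅)₅Ca₂Si₈O₂₂(OH)₂) = 883.318 g/mol, so wt% Mg = 66.839/883.318 × 100 = 7.57%.
M((Mg₀.₅₇Fe₀.₄₃)₂Si₂O₆) = 227.898 g/mol, so wt% Mg = 27.708/227.898 × 100 = 12.16%.
7.57 − 12.16 = -4.59 pp.

-4.59 percentage points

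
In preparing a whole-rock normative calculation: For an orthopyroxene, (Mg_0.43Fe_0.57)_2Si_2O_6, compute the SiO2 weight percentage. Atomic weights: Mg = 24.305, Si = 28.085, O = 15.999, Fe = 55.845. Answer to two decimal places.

Molar mass of (Mg_0.43Fe_0.57)_2Si_2O_6 = 0.86*24.305 + 1.14*55.845 + 2*28.085 + 6*15.999 = 236.730 g/mol.
Each formula unit contains 2 Si, equivalent to 2/1 = 2.0000 mol SiO2.
M(SiO2) = 1×28.085 + 2×15.999 = 60.083 g/mol.
Mass of SiO2 per formula unit = 2.0000 × 60.083 = 120.166 g.
SiO2 wt% = 120.166 / 236.730 × 100 = 50.76%.

50.76 wt%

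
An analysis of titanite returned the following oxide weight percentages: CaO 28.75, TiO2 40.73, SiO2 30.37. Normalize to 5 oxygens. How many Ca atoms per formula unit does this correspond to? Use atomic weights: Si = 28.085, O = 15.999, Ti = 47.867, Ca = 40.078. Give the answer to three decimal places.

CaO: 28.75/56.077 = 0.51269 mol → 0.51269 mol Ca, 0.51269 mol O.
TiO2: 40.73/79.865 = 0.50999 mol → 0.50999 mol Ti, 1.01998 mol O.
SiO2: 30.37/60.083 = 0.50547 mol → 0.50547 mol Si, 1.01094 mol O.
Total oxygen = 2.54361 mol. Normalization factor = 5/2.54361 = 1.96571.
Ca per 5 O = 0.51269 × 1.96571 = 1.008.

1.008 Ca apfu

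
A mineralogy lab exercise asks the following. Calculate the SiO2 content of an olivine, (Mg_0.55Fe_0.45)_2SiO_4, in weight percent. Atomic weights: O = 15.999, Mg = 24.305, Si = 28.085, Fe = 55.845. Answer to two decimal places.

35.54 wt%

Formula mass = 169.077 g/mol.
1 Si → 1.0000 mol SiO2 per formula unit; M(SiO2) = 60.083, so SiO2 mass = 60.083 g.
60.083/169.077 × 100 = 35.54 wt%.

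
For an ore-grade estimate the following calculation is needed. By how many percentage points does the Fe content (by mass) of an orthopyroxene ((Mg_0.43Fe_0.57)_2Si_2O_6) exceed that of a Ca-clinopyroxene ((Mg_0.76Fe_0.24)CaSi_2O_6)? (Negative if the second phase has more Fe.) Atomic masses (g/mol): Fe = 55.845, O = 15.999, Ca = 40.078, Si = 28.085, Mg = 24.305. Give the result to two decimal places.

20.91 percentage points

Fe in (Mg_0.43Fe_0.57)_2Si_2O_6: molar mass 236.730 g/mol; 1.14×55.845 = 63.663 g → 26.89 wt%.
Fe in (Mg_0.76Fe_0.24)CaSi_2O_6: molar mass 224.117 g/mol; 0.24×55.845 = 13.403 g → 5.98 wt%.
Difference = 26.89 − 5.98 = 20.91 percentage points.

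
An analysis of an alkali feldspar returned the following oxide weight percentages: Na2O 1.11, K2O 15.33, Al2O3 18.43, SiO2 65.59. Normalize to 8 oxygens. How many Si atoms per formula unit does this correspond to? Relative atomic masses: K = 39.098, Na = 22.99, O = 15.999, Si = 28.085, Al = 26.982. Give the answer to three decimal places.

3.005 Si apfu

Na2O (M=61.979): mol = 0.01791; Na = 0.03582, O = 0.01791.
K2O (M=94.195): mol = 0.16275; K = 0.32550, O = 0.16275.
Al2O3 (M=101.961): mol = 0.18076; Al = 0.36152, O = 0.54228.
SiO2 (M=60.083): mol = 1.09166; Si = 1.09166, O = 2.18332.
ΣO = 2.90626; factor = 8/ΣO = 2.75268.
Si apfu = 1.09166 × 2.75268 = 3.005.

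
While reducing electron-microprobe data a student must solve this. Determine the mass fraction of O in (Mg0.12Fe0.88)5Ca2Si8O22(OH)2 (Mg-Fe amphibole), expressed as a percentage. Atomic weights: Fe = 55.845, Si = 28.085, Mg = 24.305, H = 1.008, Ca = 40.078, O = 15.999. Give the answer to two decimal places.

40.37 weight percent

Formula mass = 0.60·24.305 + 4.40·55.845 + 2·40.078 + 8·28.085 + 24·15.999 + 2·1.008 = 951.129 g/mol, of which 383.976 g is O.
So O makes up 383.976/951.129 = 0.4037 of the mass, i.e. 40.37%.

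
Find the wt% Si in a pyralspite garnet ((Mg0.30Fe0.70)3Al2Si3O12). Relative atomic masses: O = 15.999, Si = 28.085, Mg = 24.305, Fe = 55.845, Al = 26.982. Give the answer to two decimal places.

17.95 wt%

Formula mass = 0.90*24.305 + 2.10*55.845 + 2*26.982 + 3*28.085 + 12*15.999 = 469.356 g/mol, of which 84.255 g is Si.
So Si makes up 84.255/469.356 = 0.1795 of the mass, i.e. 17.95%.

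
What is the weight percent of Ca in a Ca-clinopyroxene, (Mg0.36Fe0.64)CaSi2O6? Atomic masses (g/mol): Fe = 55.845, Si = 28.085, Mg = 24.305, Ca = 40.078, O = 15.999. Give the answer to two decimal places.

M((Mg0.36Fe0.64)CaSi2O6) = 236.733 g/mol.
Ca contributes 1 × 40.078 = 40.078 g per mole.
40.078/236.733 = 0.1693 → 16.93%.

16.93 weight percent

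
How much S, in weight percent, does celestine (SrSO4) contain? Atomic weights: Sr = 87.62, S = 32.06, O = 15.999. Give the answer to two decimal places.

17.45 weight percent

Molar mass of SrSO4: 1*87.62 + 1*32.06 + 4*15.999 = 183.676 g/mol.
Mass of S per formula unit: 1 × 32.06 = 32.060 g.
Weight fraction S = 32.060 / 183.676 = 0.1745.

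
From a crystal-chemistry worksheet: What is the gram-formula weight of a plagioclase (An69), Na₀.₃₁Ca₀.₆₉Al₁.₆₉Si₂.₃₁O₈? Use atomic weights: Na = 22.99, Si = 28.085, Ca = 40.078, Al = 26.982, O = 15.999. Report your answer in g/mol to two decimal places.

The formula mass is the sum 0.31·22.99 + 0.69·40.078 + 1.69·26.982 + 2.31·28.085 + 8·15.999.

273.25 g/mol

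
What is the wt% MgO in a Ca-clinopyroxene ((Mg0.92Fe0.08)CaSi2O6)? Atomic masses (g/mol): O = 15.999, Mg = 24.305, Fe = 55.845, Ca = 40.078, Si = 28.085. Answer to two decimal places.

16.93 wt%

Molar mass of (Mg0.92Fe0.08)CaSi2O6 = 0.92×24.305 + 0.08×55.845 + 1×40.078 + 2×28.085 + 6×15.999 = 219.070 g/mol.
Each formula unit contains 0.92 Mg, equivalent to 0.92/1 = 0.9200 mol MgO.
M(MgO) = 1×24.305 + 1×15.999 = 40.304 g/mol.
Mass of MgO per formula unit = 0.9200 × 40.304 = 37.080 g.
MgO wt% = 37.080 / 219.070 × 100 = 16.93%.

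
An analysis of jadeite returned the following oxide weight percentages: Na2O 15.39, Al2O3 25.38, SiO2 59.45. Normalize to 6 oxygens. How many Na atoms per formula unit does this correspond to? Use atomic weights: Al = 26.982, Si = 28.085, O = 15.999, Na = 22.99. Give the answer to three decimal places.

Na2O: 15.39/61.979 = 0.24831 mol → 0.49662 mol Na, 0.24831 mol O.
Al2O3: 25.38/101.961 = 0.24892 mol → 0.49784 mol Al, 0.74676 mol O.
SiO2: 59.45/60.083 = 0.98946 mol → 0.98946 mol Si, 1.97892 mol O.
Total oxygen = 2.97399 mol. Normalization factor = 6/2.97399 = 2.01749.
Na per 6 O = 0.49662 × 2.01749 = 1.002.

1.002 Na apfu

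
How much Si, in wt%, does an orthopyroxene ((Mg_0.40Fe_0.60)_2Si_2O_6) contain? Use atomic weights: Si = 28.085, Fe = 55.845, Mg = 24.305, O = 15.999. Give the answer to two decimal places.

M((Mg_0.40Fe_0.60)_2Si_2O_6) = 238.622 g/mol.
Si contributes 2 × 28.085 = 56.170 g per mole.
56.170/238.622 = 0.2354 → 23.54%.

23.54 wt%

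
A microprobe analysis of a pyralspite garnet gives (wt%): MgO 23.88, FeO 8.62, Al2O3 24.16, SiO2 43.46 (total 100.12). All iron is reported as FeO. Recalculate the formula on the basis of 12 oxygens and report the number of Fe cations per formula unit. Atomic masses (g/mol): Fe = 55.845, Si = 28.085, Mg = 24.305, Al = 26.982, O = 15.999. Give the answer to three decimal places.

0.502 Fe apfu

MgO (M=40.304): mol = 0.59250; Mg = 0.59250, O = 0.59250.
FeO (M=71.844): mol = 0.11998; Fe = 0.11998, O = 0.11998.
Al2O3 (M=101.961): mol = 0.23695; Al = 0.47390, O = 0.71085.
SiO2 (M=60.083): mol = 0.72333; Si = 0.72333, O = 1.44666.
ΣO = 2.86999; factor = 12/ΣO = 4.18120.
Fe apfu = 0.11998 × 4.18120 = 0.502.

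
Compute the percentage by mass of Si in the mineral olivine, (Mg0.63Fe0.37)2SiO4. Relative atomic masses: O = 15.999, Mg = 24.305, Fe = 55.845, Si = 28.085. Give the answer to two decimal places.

Molar mass of (Mg0.63Fe0.37)2SiO4: 1.26·24.305 + 0.74·55.845 + 1·28.085 + 4·15.999 = 164.031 g/mol.
Mass of Si per formula unit: 1 × 28.085 = 28.085 g.
Weight fraction Si = 28.085 / 164.031 = 0.1712.

17.12 wt%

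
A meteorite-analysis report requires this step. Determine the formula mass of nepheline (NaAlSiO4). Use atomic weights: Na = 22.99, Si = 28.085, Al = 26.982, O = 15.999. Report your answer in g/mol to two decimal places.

Na: 1 × 22.99 = 22.9900
Al: 1 × 26.982 = 26.9820
Si: 1 × 28.085 = 28.0850
O: 4 × 15.999 = 63.9960
Summing the contributions gives the formula mass.

142.05 g/mol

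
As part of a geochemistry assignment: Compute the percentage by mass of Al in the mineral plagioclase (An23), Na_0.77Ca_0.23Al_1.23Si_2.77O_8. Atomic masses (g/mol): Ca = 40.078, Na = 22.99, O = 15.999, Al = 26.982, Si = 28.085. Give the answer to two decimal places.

Formula mass = 0.77*22.99 + 0.23*40.078 + 1.23*26.982 + 2.77*28.085 + 8*15.999 = 265.896 g/mol, of which 33.188 g is Al.
So Al makes up 33.188/265.896 = 0.1248 of the mass, i.e. 12.48%.

12.48 wt%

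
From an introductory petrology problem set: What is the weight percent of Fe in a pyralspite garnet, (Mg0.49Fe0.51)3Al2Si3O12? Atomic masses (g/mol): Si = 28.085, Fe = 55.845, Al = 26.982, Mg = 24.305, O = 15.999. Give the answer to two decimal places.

18.93 mass %

Molar mass of (Mg0.49Fe0.51)3Al2Si3O12: 1.47*24.305 + 1.53*55.845 + 2*26.982 + 3*28.085 + 12*15.999 = 451.378 g/mol.
Mass of Fe per formula unit: 1.53 × 55.845 = 85.443 g.
Weight fraction Fe = 85.443 / 451.378 = 0.1893.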